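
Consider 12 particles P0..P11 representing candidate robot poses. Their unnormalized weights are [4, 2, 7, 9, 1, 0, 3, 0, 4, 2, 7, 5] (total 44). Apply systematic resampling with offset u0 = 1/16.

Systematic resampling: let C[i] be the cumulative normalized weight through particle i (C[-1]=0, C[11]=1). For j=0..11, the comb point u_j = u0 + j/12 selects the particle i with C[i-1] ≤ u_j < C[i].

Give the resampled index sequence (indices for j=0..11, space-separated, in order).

0 2 2 3 3 3 6 8 10 10 11 11

C = [1/11, 3/22, 13/44, 1/2, 23/44, 23/44, 13/22, 13/22, 15/22, 8/11, 39/44, 1]
j=0: u_0=1/16 ∈ [0, 1/11) → index 0
j=1: u_1=7/48 ∈ [3/22, 13/44) → index 2
j=2: u_2=11/48 ∈ [3/22, 13/44) → index 2
j=3: u_3=5/16 ∈ [13/44, 1/2) → index 3
j=4: u_4=19/48 ∈ [13/44, 1/2) → index 3
j=5: u_5=23/48 ∈ [13/44, 1/2) → index 3
j=6: u_6=9/16 ∈ [23/44, 13/22) → index 6
j=7: u_7=31/48 ∈ [13/22, 15/22) → index 8
j=8: u_8=35/48 ∈ [8/11, 39/44) → index 10
j=9: u_9=13/16 ∈ [8/11, 39/44) → index 10
j=10: u_10=43/48 ∈ [39/44, 1) → index 11
j=11: u_11=47/48 ∈ [39/44, 1) → index 11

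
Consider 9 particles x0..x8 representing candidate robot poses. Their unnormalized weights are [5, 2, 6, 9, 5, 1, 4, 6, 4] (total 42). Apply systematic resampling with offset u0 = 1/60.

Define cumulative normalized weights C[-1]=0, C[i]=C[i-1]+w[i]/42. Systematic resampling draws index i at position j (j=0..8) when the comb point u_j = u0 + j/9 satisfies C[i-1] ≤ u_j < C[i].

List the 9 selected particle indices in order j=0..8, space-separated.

C = [5/42, 1/6, 13/42, 11/21, 9/14, 2/3, 16/21, 19/21, 1]
j=0: u_0=1/60 ∈ [0, 5/42) → index 0
j=1: u_1=23/180 ∈ [5/42, 1/6) → index 1
j=2: u_2=43/180 ∈ [1/6, 13/42) → index 2
j=3: u_3=7/20 ∈ [13/42, 11/21) → index 3
j=4: u_4=83/180 ∈ [13/42, 11/21) → index 3
j=5: u_5=103/180 ∈ [11/21, 9/14) → index 4
j=6: u_6=41/60 ∈ [2/3, 16/21) → index 6
j=7: u_7=143/180 ∈ [16/21, 19/21) → index 7
j=8: u_8=163/180 ∈ [19/21, 1) → index 8

0 1 2 3 3 4 6 7 8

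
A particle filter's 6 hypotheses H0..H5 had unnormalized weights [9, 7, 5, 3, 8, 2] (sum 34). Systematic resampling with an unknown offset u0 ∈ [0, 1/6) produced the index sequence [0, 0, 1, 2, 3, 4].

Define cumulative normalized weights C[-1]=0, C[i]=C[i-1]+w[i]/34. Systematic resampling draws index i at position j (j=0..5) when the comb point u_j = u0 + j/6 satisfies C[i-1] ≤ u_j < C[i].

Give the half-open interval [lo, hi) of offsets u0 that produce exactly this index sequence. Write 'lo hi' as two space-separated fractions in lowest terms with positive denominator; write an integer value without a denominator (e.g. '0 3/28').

0 2/51

C = [9/34, 8/17, 21/34, 12/17, 16/17, 1]
j=0 picked index 0: u0 ∈ [0, 9/34)
j=1 picked index 0: u0 ∈ [-1/6, 5/51)
j=2 picked index 1: u0 ∈ [-7/102, 7/51)
j=3 picked index 2: u0 ∈ [-1/34, 2/17)
j=4 picked index 3: u0 ∈ [-5/102, 2/51)
j=5 picked index 4: u0 ∈ [-13/102, 11/102)
intersection: [0, 2/51)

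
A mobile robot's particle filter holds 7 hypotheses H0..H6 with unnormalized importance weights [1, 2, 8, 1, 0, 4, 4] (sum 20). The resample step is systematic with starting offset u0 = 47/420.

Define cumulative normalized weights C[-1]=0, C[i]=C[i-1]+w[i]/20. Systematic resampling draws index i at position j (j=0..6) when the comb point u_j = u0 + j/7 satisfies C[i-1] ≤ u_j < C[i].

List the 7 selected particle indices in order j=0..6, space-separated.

C = [1/20, 3/20, 11/20, 3/5, 3/5, 4/5, 1]
j=0: u_0=47/420 ∈ [1/20, 3/20) → index 1
j=1: u_1=107/420 ∈ [3/20, 11/20) → index 2
j=2: u_2=167/420 ∈ [3/20, 11/20) → index 2
j=3: u_3=227/420 ∈ [3/20, 11/20) → index 2
j=4: u_4=41/60 ∈ [3/5, 4/5) → index 5
j=5: u_5=347/420 ∈ [4/5, 1) → index 6
j=6: u_6=407/420 ∈ [4/5, 1) → index 6

1 2 2 2 5 6 6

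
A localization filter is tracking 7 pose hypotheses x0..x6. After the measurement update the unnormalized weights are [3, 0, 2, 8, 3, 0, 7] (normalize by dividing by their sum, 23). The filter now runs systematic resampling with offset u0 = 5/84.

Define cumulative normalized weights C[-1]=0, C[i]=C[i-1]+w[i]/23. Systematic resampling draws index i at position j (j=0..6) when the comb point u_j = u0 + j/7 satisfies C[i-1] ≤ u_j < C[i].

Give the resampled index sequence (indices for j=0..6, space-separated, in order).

0 2 3 3 4 6 6

C = [3/23, 3/23, 5/23, 13/23, 16/23, 16/23, 1]
j=0: u_0=5/84 ∈ [0, 3/23) → index 0
j=1: u_1=17/84 ∈ [3/23, 5/23) → index 2
j=2: u_2=29/84 ∈ [5/23, 13/23) → index 3
j=3: u_3=41/84 ∈ [5/23, 13/23) → index 3
j=4: u_4=53/84 ∈ [13/23, 16/23) → index 4
j=5: u_5=65/84 ∈ [16/23, 1) → index 6
j=6: u_6=11/12 ∈ [16/23, 1) → index 6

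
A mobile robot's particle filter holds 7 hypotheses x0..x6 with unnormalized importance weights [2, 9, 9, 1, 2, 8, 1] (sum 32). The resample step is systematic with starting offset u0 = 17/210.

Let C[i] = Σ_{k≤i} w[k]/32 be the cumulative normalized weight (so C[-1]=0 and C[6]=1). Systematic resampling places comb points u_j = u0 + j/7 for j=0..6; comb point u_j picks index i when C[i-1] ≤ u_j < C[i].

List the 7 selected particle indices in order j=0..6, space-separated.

1 1 2 2 3 5 5

C = [1/16, 11/32, 5/8, 21/32, 23/32, 31/32, 1]
j=0: u_0=17/210 ∈ [1/16, 11/32) → index 1
j=1: u_1=47/210 ∈ [1/16, 11/32) → index 1
j=2: u_2=11/30 ∈ [11/32, 5/8) → index 2
j=3: u_3=107/210 ∈ [11/32, 5/8) → index 2
j=4: u_4=137/210 ∈ [5/8, 21/32) → index 3
j=5: u_5=167/210 ∈ [23/32, 31/32) → index 5
j=6: u_6=197/210 ∈ [23/32, 31/32) → index 5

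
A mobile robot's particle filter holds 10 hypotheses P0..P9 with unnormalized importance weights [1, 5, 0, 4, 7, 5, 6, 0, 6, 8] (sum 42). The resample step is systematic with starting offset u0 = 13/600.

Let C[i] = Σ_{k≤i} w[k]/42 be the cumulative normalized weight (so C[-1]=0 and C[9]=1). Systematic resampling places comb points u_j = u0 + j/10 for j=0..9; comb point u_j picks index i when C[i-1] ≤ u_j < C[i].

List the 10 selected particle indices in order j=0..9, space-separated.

C = [1/42, 1/7, 1/7, 5/21, 17/42, 11/21, 2/3, 2/3, 17/21, 1]
j=0: u_0=13/600 ∈ [0, 1/42) → index 0
j=1: u_1=73/600 ∈ [1/42, 1/7) → index 1
j=2: u_2=133/600 ∈ [1/7, 5/21) → index 3
j=3: u_3=193/600 ∈ [5/21, 17/42) → index 4
j=4: u_4=253/600 ∈ [17/42, 11/21) → index 5
j=5: u_5=313/600 ∈ [17/42, 11/21) → index 5
j=6: u_6=373/600 ∈ [11/21, 2/3) → index 6
j=7: u_7=433/600 ∈ [2/3, 17/21) → index 8
j=8: u_8=493/600 ∈ [17/21, 1) → index 9
j=9: u_9=553/600 ∈ [17/21, 1) → index 9

0 1 3 4 5 5 6 8 9 9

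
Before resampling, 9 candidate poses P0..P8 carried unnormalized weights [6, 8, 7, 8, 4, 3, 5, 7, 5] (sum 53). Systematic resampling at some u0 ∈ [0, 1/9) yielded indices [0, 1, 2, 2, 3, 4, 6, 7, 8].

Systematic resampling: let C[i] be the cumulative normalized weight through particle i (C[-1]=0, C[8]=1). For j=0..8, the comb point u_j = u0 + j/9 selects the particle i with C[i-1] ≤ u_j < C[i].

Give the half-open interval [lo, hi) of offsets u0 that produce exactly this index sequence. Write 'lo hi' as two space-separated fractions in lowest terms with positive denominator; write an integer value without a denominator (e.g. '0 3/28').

20/477 10/159

C = [6/53, 14/53, 21/53, 29/53, 33/53, 36/53, 41/53, 48/53, 1]
j=0 picked index 0: u0 ∈ [0, 6/53)
j=1 picked index 1: u0 ∈ [1/477, 73/477)
j=2 picked index 2: u0 ∈ [20/477, 83/477)
j=3 picked index 2: u0 ∈ [-11/159, 10/159)
j=4 picked index 3: u0 ∈ [-23/477, 49/477)
j=5 picked index 4: u0 ∈ [-4/477, 32/477)
j=6 picked index 6: u0 ∈ [2/159, 17/159)
j=7 picked index 7: u0 ∈ [-2/477, 61/477)
j=8 picked index 8: u0 ∈ [8/477, 1/9)
intersection: [20/477, 10/159)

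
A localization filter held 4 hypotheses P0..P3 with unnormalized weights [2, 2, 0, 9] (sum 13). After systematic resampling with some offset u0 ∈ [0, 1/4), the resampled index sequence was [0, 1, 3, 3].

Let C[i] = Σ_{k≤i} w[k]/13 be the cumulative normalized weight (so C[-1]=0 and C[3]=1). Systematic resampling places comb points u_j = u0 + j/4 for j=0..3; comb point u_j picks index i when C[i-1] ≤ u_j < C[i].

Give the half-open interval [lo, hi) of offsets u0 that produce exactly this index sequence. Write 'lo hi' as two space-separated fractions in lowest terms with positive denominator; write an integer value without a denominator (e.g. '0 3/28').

C = [2/13, 4/13, 4/13, 1]
j=0 picked index 0: u0 ∈ [0, 2/13)
j=1 picked index 1: u0 ∈ [-5/52, 3/52)
j=2 picked index 3: u0 ∈ [-5/26, 1/2)
j=3 picked index 3: u0 ∈ [-23/52, 1/4)
intersection: [0, 3/52)

0 3/52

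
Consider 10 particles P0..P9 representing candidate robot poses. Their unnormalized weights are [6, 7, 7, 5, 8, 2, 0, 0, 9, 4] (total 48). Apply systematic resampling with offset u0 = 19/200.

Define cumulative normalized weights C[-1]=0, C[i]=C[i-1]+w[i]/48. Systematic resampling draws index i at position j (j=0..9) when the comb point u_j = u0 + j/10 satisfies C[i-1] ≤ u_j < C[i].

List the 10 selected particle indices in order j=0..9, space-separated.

0 1 2 2 3 4 5 8 8 9

C = [1/8, 13/48, 5/12, 25/48, 11/16, 35/48, 35/48, 35/48, 11/12, 1]
j=0: u_0=19/200 ∈ [0, 1/8) → index 0
j=1: u_1=39/200 ∈ [1/8, 13/48) → index 1
j=2: u_2=59/200 ∈ [13/48, 5/12) → index 2
j=3: u_3=79/200 ∈ [13/48, 5/12) → index 2
j=4: u_4=99/200 ∈ [5/12, 25/48) → index 3
j=5: u_5=119/200 ∈ [25/48, 11/16) → index 4
j=6: u_6=139/200 ∈ [11/16, 35/48) → index 5
j=7: u_7=159/200 ∈ [35/48, 11/12) → index 8
j=8: u_8=179/200 ∈ [35/48, 11/12) → index 8
j=9: u_9=199/200 ∈ [11/12, 1) → index 9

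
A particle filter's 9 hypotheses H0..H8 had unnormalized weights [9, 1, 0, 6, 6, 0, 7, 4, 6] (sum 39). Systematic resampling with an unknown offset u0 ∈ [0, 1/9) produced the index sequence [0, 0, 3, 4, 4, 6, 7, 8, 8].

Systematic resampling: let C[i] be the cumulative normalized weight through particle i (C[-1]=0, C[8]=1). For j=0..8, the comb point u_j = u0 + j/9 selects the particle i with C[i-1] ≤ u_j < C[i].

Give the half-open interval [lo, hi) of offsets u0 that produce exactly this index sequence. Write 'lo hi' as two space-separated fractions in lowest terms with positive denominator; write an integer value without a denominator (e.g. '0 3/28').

1/13 1/9

C = [3/13, 10/39, 10/39, 16/39, 22/39, 22/39, 29/39, 11/13, 1]
j=0 picked index 0: u0 ∈ [0, 3/13)
j=1 picked index 0: u0 ∈ [-1/9, 14/117)
j=2 picked index 3: u0 ∈ [4/117, 22/117)
j=3 picked index 4: u0 ∈ [1/13, 3/13)
j=4 picked index 4: u0 ∈ [-4/117, 14/117)
j=5 picked index 6: u0 ∈ [1/117, 22/117)
j=6 picked index 7: u0 ∈ [1/13, 7/39)
j=7 picked index 8: u0 ∈ [8/117, 2/9)
j=8 picked index 8: u0 ∈ [-5/117, 1/9)
intersection: [1/13, 1/9)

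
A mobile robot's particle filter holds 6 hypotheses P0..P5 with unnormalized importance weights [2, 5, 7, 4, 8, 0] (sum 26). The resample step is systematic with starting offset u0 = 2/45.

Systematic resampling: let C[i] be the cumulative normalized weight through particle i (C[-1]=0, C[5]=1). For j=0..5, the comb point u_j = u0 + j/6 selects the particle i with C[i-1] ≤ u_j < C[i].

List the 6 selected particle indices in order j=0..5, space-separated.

C = [1/13, 7/26, 7/13, 9/13, 1, 1]
j=0: u_0=2/45 ∈ [0, 1/13) → index 0
j=1: u_1=19/90 ∈ [1/13, 7/26) → index 1
j=2: u_2=17/45 ∈ [7/26, 7/13) → index 2
j=3: u_3=49/90 ∈ [7/13, 9/13) → index 3
j=4: u_4=32/45 ∈ [9/13, 1) → index 4
j=5: u_5=79/90 ∈ [9/13, 1) → index 4

0 1 2 3 4 4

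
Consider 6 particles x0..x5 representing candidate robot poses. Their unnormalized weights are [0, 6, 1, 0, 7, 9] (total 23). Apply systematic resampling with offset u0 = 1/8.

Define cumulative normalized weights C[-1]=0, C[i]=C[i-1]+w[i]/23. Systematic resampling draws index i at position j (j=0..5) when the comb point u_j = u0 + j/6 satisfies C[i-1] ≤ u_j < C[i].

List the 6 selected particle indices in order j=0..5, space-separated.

C = [0, 6/23, 7/23, 7/23, 14/23, 1]
j=0: u_0=1/8 ∈ [0, 6/23) → index 1
j=1: u_1=7/24 ∈ [6/23, 7/23) → index 2
j=2: u_2=11/24 ∈ [7/23, 14/23) → index 4
j=3: u_3=5/8 ∈ [14/23, 1) → index 5
j=4: u_4=19/24 ∈ [14/23, 1) → index 5
j=5: u_5=23/24 ∈ [14/23, 1) → index 5

1 2 4 5 5 5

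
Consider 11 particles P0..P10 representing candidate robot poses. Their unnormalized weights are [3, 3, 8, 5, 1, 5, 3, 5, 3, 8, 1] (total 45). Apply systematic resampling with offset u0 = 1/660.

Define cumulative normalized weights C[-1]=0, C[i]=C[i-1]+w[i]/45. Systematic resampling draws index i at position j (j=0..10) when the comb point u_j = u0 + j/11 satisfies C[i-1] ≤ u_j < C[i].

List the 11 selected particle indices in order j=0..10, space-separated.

C = [1/15, 2/15, 14/45, 19/45, 4/9, 5/9, 28/45, 11/15, 4/5, 44/45, 1]
j=0: u_0=1/660 ∈ [0, 1/15) → index 0
j=1: u_1=61/660 ∈ [1/15, 2/15) → index 1
j=2: u_2=11/60 ∈ [2/15, 14/45) → index 2
j=3: u_3=181/660 ∈ [2/15, 14/45) → index 2
j=4: u_4=241/660 ∈ [14/45, 19/45) → index 3
j=5: u_5=301/660 ∈ [4/9, 5/9) → index 5
j=6: u_6=361/660 ∈ [4/9, 5/9) → index 5
j=7: u_7=421/660 ∈ [28/45, 11/15) → index 7
j=8: u_8=481/660 ∈ [28/45, 11/15) → index 7
j=9: u_9=541/660 ∈ [4/5, 44/45) → index 9
j=10: u_10=601/660 ∈ [4/5, 44/45) → index 9

0 1 2 2 3 5 5 7 7 9 9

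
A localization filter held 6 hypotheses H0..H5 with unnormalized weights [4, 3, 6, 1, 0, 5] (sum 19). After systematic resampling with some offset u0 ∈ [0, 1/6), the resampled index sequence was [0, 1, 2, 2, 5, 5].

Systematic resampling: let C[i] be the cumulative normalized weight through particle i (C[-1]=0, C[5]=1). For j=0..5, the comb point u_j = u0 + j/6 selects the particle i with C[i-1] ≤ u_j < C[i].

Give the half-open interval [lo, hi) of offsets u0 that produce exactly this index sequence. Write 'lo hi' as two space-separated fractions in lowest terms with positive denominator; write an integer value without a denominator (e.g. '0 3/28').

4/57 1/6

C = [4/19, 7/19, 13/19, 14/19, 14/19, 1]
j=0 picked index 0: u0 ∈ [0, 4/19)
j=1 picked index 1: u0 ∈ [5/114, 23/114)
j=2 picked index 2: u0 ∈ [2/57, 20/57)
j=3 picked index 2: u0 ∈ [-5/38, 7/38)
j=4 picked index 5: u0 ∈ [4/57, 1/3)
j=5 picked index 5: u0 ∈ [-11/114, 1/6)
intersection: [4/57, 1/6)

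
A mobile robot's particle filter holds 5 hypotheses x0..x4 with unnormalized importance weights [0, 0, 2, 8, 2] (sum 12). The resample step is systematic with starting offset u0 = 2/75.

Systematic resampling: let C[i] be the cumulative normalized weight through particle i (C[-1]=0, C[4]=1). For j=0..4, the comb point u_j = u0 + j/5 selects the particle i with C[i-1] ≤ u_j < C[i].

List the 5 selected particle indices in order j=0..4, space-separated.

2 3 3 3 3

C = [0, 0, 1/6, 5/6, 1]
j=0: u_0=2/75 ∈ [0, 1/6) → index 2
j=1: u_1=17/75 ∈ [1/6, 5/6) → index 3
j=2: u_2=32/75 ∈ [1/6, 5/6) → index 3
j=3: u_3=47/75 ∈ [1/6, 5/6) → index 3
j=4: u_4=62/75 ∈ [1/6, 5/6) → index 3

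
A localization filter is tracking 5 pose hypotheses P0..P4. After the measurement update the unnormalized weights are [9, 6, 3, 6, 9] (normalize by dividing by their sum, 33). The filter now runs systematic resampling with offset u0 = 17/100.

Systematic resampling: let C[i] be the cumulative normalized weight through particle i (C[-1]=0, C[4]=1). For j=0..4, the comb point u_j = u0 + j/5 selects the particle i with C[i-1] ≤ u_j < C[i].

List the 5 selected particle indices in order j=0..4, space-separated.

C = [3/11, 5/11, 6/11, 8/11, 1]
j=0: u_0=17/100 ∈ [0, 3/11) → index 0
j=1: u_1=37/100 ∈ [3/11, 5/11) → index 1
j=2: u_2=57/100 ∈ [6/11, 8/11) → index 3
j=3: u_3=77/100 ∈ [8/11, 1) → index 4
j=4: u_4=97/100 ∈ [8/11, 1) → index 4

0 1 3 4 4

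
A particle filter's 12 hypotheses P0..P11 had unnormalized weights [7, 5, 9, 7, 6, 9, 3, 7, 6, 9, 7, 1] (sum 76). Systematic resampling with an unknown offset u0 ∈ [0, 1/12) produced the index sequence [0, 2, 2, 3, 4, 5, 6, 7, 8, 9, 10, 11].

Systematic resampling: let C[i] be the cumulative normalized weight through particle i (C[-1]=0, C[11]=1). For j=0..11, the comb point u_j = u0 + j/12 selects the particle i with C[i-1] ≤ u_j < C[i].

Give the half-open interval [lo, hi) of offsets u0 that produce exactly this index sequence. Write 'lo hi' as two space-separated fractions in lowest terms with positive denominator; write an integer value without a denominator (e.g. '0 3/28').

17/228 1/12

C = [7/76, 3/19, 21/76, 7/19, 17/38, 43/76, 23/38, 53/76, 59/76, 17/19, 75/76, 1]
j=0 picked index 0: u0 ∈ [0, 7/76)
j=1 picked index 2: u0 ∈ [17/228, 11/57)
j=2 picked index 2: u0 ∈ [-1/114, 25/228)
j=3 picked index 3: u0 ∈ [1/38, 9/76)
j=4 picked index 4: u0 ∈ [2/57, 13/114)
j=5 picked index 5: u0 ∈ [7/228, 17/114)
j=6 picked index 6: u0 ∈ [5/76, 2/19)
j=7 picked index 7: u0 ∈ [5/228, 13/114)
j=8 picked index 8: u0 ∈ [7/228, 25/228)
j=9 picked index 9: u0 ∈ [1/38, 11/76)
j=10 picked index 10: u0 ∈ [7/114, 35/228)
j=11 picked index 11: u0 ∈ [4/57, 1/12)
intersection: [17/228, 1/12)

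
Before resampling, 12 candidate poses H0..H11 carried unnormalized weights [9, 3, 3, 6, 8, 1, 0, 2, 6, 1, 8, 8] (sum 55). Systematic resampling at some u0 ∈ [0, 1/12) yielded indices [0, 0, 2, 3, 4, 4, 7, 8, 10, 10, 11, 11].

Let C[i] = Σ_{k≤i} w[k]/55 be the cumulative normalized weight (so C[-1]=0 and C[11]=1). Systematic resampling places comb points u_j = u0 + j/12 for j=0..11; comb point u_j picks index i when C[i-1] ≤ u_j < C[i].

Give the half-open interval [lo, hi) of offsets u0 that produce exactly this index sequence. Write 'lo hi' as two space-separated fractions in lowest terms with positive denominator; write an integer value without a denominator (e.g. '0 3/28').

17/330 53/660

C = [9/55, 12/55, 3/11, 21/55, 29/55, 6/11, 6/11, 32/55, 38/55, 39/55, 47/55, 1]
j=0 picked index 0: u0 ∈ [0, 9/55)
j=1 picked index 0: u0 ∈ [-1/12, 53/660)
j=2 picked index 2: u0 ∈ [17/330, 7/66)
j=3 picked index 3: u0 ∈ [1/44, 29/220)
j=4 picked index 4: u0 ∈ [8/165, 32/165)
j=5 picked index 4: u0 ∈ [-23/660, 73/660)
j=6 picked index 7: u0 ∈ [1/22, 9/110)
j=7 picked index 8: u0 ∈ [-1/660, 71/660)
j=8 picked index 10: u0 ∈ [7/165, 31/165)
j=9 picked index 10: u0 ∈ [-9/220, 23/220)
j=10 picked index 11: u0 ∈ [7/330, 1/6)
j=11 picked index 11: u0 ∈ [-41/660, 1/12)
intersection: [17/330, 53/660)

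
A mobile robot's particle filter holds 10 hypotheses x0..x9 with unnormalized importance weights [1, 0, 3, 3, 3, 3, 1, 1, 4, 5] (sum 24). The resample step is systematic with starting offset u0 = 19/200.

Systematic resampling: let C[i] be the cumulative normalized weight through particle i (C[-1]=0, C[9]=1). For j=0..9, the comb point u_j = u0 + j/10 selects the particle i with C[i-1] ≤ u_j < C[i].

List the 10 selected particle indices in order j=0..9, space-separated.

C = [1/24, 1/24, 1/6, 7/24, 5/12, 13/24, 7/12, 5/8, 19/24, 1]
j=0: u_0=19/200 ∈ [1/24, 1/6) → index 2
j=1: u_1=39/200 ∈ [1/6, 7/24) → index 3
j=2: u_2=59/200 ∈ [7/24, 5/12) → index 4
j=3: u_3=79/200 ∈ [7/24, 5/12) → index 4
j=4: u_4=99/200 ∈ [5/12, 13/24) → index 5
j=5: u_5=119/200 ∈ [7/12, 5/8) → index 7
j=6: u_6=139/200 ∈ [5/8, 19/24) → index 8
j=7: u_7=159/200 ∈ [19/24, 1) → index 9
j=8: u_8=179/200 ∈ [19/24, 1) → index 9
j=9: u_9=199/200 ∈ [19/24, 1) → index 9

2 3 4 4 5 7 8 9 9 9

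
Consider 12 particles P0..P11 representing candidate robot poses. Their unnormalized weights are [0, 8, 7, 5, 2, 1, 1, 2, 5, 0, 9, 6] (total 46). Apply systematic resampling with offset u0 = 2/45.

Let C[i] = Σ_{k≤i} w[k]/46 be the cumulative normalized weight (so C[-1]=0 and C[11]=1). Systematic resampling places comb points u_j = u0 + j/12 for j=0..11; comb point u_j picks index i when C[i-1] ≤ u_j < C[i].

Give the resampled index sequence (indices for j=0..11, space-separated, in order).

1 1 2 2 3 4 7 8 10 10 11 11

C = [0, 4/23, 15/46, 10/23, 11/23, 1/2, 12/23, 13/23, 31/46, 31/46, 20/23, 1]
j=0: u_0=2/45 ∈ [0, 4/23) → index 1
j=1: u_1=23/180 ∈ [0, 4/23) → index 1
j=2: u_2=19/90 ∈ [4/23, 15/46) → index 2
j=3: u_3=53/180 ∈ [4/23, 15/46) → index 2
j=4: u_4=17/45 ∈ [15/46, 10/23) → index 3
j=5: u_5=83/180 ∈ [10/23, 11/23) → index 4
j=6: u_6=49/90 ∈ [12/23, 13/23) → index 7
j=7: u_7=113/180 ∈ [13/23, 31/46) → index 8
j=8: u_8=32/45 ∈ [31/46, 20/23) → index 10
j=9: u_9=143/180 ∈ [31/46, 20/23) → index 10
j=10: u_10=79/90 ∈ [20/23, 1) → index 11
j=11: u_11=173/180 ∈ [20/23, 1) → index 11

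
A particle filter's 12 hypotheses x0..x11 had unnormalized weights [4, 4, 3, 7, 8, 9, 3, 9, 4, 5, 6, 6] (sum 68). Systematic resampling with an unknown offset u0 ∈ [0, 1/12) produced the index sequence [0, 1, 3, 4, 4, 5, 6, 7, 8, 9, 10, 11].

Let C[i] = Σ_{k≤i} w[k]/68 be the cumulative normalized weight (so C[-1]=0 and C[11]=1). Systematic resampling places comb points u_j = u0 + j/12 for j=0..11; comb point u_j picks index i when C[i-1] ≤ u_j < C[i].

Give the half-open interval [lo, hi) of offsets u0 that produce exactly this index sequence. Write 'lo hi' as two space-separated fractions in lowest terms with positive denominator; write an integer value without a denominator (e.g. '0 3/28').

5/204 7/204

C = [1/17, 2/17, 11/68, 9/34, 13/34, 35/68, 19/34, 47/68, 3/4, 14/17, 31/34, 1]
j=0 picked index 0: u0 ∈ [0, 1/17)
j=1 picked index 1: u0 ∈ [-5/204, 7/204)
j=2 picked index 3: u0 ∈ [-1/204, 5/51)
j=3 picked index 4: u0 ∈ [1/68, 9/68)
j=4 picked index 4: u0 ∈ [-7/102, 5/102)
j=5 picked index 5: u0 ∈ [-7/204, 5/51)
j=6 picked index 6: u0 ∈ [1/68, 1/17)
j=7 picked index 7: u0 ∈ [-5/204, 11/102)
j=8 picked index 8: u0 ∈ [5/204, 1/12)
j=9 picked index 9: u0 ∈ [0, 5/68)
j=10 picked index 10: u0 ∈ [-1/102, 4/51)
j=11 picked index 11: u0 ∈ [-1/204, 1/12)
intersection: [5/204, 7/204)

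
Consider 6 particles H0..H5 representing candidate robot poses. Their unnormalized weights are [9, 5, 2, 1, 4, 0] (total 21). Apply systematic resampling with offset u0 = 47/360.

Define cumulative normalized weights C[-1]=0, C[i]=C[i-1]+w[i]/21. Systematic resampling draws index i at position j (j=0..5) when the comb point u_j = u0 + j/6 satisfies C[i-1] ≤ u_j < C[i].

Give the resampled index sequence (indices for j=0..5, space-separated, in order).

0 0 1 1 3 4

C = [3/7, 2/3, 16/21, 17/21, 1, 1]
j=0: u_0=47/360 ∈ [0, 3/7) → index 0
j=1: u_1=107/360 ∈ [0, 3/7) → index 0
j=2: u_2=167/360 ∈ [3/7, 2/3) → index 1
j=3: u_3=227/360 ∈ [3/7, 2/3) → index 1
j=4: u_4=287/360 ∈ [16/21, 17/21) → index 3
j=5: u_5=347/360 ∈ [17/21, 1) → index 4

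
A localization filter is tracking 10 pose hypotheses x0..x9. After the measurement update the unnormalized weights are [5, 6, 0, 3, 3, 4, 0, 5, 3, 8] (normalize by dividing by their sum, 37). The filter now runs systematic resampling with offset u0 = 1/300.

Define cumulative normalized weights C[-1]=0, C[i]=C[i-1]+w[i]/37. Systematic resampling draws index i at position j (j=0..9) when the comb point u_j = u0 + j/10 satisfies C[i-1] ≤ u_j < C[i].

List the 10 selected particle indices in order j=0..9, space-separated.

0 0 1 3 4 5 7 8 9 9

C = [5/37, 11/37, 11/37, 14/37, 17/37, 21/37, 21/37, 26/37, 29/37, 1]
j=0: u_0=1/300 ∈ [0, 5/37) → index 0
j=1: u_1=31/300 ∈ [0, 5/37) → index 0
j=2: u_2=61/300 ∈ [5/37, 11/37) → index 1
j=3: u_3=91/300 ∈ [11/37, 14/37) → index 3
j=4: u_4=121/300 ∈ [14/37, 17/37) → index 4
j=5: u_5=151/300 ∈ [17/37, 21/37) → index 5
j=6: u_6=181/300 ∈ [21/37, 26/37) → index 7
j=7: u_7=211/300 ∈ [26/37, 29/37) → index 8
j=8: u_8=241/300 ∈ [29/37, 1) → index 9
j=9: u_9=271/300 ∈ [29/37, 1) → index 9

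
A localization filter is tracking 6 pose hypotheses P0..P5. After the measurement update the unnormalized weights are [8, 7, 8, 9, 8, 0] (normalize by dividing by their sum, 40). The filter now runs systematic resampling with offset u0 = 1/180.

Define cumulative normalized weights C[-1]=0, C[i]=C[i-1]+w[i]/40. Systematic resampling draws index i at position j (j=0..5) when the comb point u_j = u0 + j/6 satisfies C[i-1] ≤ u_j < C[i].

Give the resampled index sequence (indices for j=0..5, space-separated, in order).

C = [1/5, 3/8, 23/40, 4/5, 1, 1]
j=0: u_0=1/180 ∈ [0, 1/5) → index 0
j=1: u_1=31/180 ∈ [0, 1/5) → index 0
j=2: u_2=61/180 ∈ [1/5, 3/8) → index 1
j=3: u_3=91/180 ∈ [3/8, 23/40) → index 2
j=4: u_4=121/180 ∈ [23/40, 4/5) → index 3
j=5: u_5=151/180 ∈ [4/5, 1) → index 4

0 0 1 2 3 4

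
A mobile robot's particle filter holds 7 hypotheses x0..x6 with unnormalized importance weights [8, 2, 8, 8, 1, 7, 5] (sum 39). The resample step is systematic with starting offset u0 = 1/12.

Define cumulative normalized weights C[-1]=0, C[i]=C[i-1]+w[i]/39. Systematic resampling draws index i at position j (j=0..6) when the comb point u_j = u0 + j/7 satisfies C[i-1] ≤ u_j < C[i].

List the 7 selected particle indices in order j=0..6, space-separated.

0 1 2 3 3 5 6

C = [8/39, 10/39, 6/13, 2/3, 9/13, 34/39, 1]
j=0: u_0=1/12 ∈ [0, 8/39) → index 0
j=1: u_1=19/84 ∈ [8/39, 10/39) → index 1
j=2: u_2=31/84 ∈ [10/39, 6/13) → index 2
j=3: u_3=43/84 ∈ [6/13, 2/3) → index 3
j=4: u_4=55/84 ∈ [6/13, 2/3) → index 3
j=5: u_5=67/84 ∈ [9/13, 34/39) → index 5
j=6: u_6=79/84 ∈ [34/39, 1) → index 6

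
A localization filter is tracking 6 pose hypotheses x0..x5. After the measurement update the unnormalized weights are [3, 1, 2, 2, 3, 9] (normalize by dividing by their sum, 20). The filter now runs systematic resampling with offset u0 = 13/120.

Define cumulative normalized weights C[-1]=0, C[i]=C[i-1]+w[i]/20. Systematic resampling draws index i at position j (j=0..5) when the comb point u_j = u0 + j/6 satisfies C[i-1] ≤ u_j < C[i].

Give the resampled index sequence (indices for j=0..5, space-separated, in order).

C = [3/20, 1/5, 3/10, 2/5, 11/20, 1]
j=0: u_0=13/120 ∈ [0, 3/20) → index 0
j=1: u_1=11/40 ∈ [1/5, 3/10) → index 2
j=2: u_2=53/120 ∈ [2/5, 11/20) → index 4
j=3: u_3=73/120 ∈ [11/20, 1) → index 5
j=4: u_4=31/40 ∈ [11/20, 1) → index 5
j=5: u_5=113/120 ∈ [11/20, 1) → index 5

0 2 4 5 5 5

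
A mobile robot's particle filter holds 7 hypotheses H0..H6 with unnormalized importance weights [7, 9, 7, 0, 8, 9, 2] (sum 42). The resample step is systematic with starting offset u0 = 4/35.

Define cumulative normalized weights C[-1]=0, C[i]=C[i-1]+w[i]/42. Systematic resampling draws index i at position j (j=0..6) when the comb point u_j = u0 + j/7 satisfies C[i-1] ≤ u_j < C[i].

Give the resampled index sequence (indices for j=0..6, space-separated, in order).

C = [1/6, 8/21, 23/42, 23/42, 31/42, 20/21, 1]
j=0: u_0=4/35 ∈ [0, 1/6) → index 0
j=1: u_1=9/35 ∈ [1/6, 8/21) → index 1
j=2: u_2=2/5 ∈ [8/21, 23/42) → index 2
j=3: u_3=19/35 ∈ [8/21, 23/42) → index 2
j=4: u_4=24/35 ∈ [23/42, 31/42) → index 4
j=5: u_5=29/35 ∈ [31/42, 20/21) → index 5
j=6: u_6=34/35 ∈ [20/21, 1) → index 6

0 1 2 2 4 5 6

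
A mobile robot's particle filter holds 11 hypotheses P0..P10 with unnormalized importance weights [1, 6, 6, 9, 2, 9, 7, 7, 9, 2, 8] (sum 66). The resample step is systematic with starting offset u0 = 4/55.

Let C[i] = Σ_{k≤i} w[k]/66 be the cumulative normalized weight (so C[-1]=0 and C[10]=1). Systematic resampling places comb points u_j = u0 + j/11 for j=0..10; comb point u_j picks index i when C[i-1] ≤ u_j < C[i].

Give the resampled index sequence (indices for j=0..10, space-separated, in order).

1 2 3 4 5 6 7 7 8 10 10

C = [1/66, 7/66, 13/66, 1/3, 4/11, 1/2, 20/33, 47/66, 28/33, 29/33, 1]
j=0: u_0=4/55 ∈ [1/66, 7/66) → index 1
j=1: u_1=9/55 ∈ [7/66, 13/66) → index 2
j=2: u_2=14/55 ∈ [13/66, 1/3) → index 3
j=3: u_3=19/55 ∈ [1/3, 4/11) → index 4
j=4: u_4=24/55 ∈ [4/11, 1/2) → index 5
j=5: u_5=29/55 ∈ [1/2, 20/33) → index 6
j=6: u_6=34/55 ∈ [20/33, 47/66) → index 7
j=7: u_7=39/55 ∈ [20/33, 47/66) → index 7
j=8: u_8=4/5 ∈ [47/66, 28/33) → index 8
j=9: u_9=49/55 ∈ [29/33, 1) → index 10
j=10: u_10=54/55 ∈ [29/33, 1) → index 10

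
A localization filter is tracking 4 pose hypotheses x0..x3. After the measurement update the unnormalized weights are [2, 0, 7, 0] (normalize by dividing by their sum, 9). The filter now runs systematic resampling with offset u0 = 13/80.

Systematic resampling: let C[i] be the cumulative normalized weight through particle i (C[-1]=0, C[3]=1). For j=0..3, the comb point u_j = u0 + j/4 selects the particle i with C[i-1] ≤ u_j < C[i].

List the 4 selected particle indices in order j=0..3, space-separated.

0 2 2 2

C = [2/9, 2/9, 1, 1]
j=0: u_0=13/80 ∈ [0, 2/9) → index 0
j=1: u_1=33/80 ∈ [2/9, 1) → index 2
j=2: u_2=53/80 ∈ [2/9, 1) → index 2
j=3: u_3=73/80 ∈ [2/9, 1) → index 2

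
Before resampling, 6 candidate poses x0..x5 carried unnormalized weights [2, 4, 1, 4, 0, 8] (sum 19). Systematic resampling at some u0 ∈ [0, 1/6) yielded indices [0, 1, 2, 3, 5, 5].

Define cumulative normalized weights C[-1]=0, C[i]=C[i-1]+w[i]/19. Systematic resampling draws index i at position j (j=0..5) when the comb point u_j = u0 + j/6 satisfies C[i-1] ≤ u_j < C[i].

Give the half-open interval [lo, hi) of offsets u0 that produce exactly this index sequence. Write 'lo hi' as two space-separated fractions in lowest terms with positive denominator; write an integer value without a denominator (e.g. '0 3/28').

0 2/57

C = [2/19, 6/19, 7/19, 11/19, 11/19, 1]
j=0 picked index 0: u0 ∈ [0, 2/19)
j=1 picked index 1: u0 ∈ [-7/114, 17/114)
j=2 picked index 2: u0 ∈ [-1/57, 2/57)
j=3 picked index 3: u0 ∈ [-5/38, 3/38)
j=4 picked index 5: u0 ∈ [-5/57, 1/3)
j=5 picked index 5: u0 ∈ [-29/114, 1/6)
intersection: [0, 2/57)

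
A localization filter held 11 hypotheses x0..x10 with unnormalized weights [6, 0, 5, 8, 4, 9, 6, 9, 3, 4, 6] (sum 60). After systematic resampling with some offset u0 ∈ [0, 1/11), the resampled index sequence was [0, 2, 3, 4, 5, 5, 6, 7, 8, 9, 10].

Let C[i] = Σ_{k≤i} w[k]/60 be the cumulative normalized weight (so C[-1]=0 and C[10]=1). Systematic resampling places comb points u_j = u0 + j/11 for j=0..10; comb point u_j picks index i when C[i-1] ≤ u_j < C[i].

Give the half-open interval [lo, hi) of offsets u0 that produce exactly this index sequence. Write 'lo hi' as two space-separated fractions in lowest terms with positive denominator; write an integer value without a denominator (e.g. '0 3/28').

C = [1/10, 1/10, 11/60, 19/60, 23/60, 8/15, 19/30, 47/60, 5/6, 9/10, 1]
j=0 picked index 0: u0 ∈ [0, 1/10)
j=1 picked index 2: u0 ∈ [1/110, 61/660)
j=2 picked index 3: u0 ∈ [1/660, 89/660)
j=3 picked index 4: u0 ∈ [29/660, 73/660)
j=4 picked index 5: u0 ∈ [13/660, 28/165)
j=5 picked index 5: u0 ∈ [-47/660, 13/165)
j=6 picked index 6: u0 ∈ [-2/165, 29/330)
j=7 picked index 7: u0 ∈ [-1/330, 97/660)
j=8 picked index 8: u0 ∈ [37/660, 7/66)
j=9 picked index 9: u0 ∈ [1/66, 9/110)
j=10 picked index 10: u0 ∈ [-1/110, 1/11)
intersection: [37/660, 13/165)

37/660 13/165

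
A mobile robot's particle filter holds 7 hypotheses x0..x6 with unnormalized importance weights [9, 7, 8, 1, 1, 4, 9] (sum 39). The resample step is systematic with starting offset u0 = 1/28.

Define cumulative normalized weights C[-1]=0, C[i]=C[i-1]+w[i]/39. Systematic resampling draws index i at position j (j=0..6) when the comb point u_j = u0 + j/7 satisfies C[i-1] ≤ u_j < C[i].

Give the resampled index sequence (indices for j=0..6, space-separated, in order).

0 0 1 2 2 5 6

C = [3/13, 16/39, 8/13, 25/39, 2/3, 10/13, 1]
j=0: u_0=1/28 ∈ [0, 3/13) → index 0
j=1: u_1=5/28 ∈ [0, 3/13) → index 0
j=2: u_2=9/28 ∈ [3/13, 16/39) → index 1
j=3: u_3=13/28 ∈ [16/39, 8/13) → index 2
j=4: u_4=17/28 ∈ [16/39, 8/13) → index 2
j=5: u_5=3/4 ∈ [2/3, 10/13) → index 5
j=6: u_6=25/28 ∈ [10/13, 1) → index 6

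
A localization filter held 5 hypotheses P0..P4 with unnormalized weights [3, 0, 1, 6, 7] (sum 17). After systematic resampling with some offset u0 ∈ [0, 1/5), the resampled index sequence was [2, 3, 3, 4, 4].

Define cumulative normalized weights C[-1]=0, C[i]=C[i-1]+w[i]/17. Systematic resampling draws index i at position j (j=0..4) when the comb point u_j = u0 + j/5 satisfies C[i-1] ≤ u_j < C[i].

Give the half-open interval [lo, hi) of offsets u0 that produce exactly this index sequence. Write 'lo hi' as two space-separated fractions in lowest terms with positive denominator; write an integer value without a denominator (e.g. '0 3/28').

C = [3/17, 3/17, 4/17, 10/17, 1]
j=0 picked index 2: u0 ∈ [3/17, 4/17)
j=1 picked index 3: u0 ∈ [3/85, 33/85)
j=2 picked index 3: u0 ∈ [-14/85, 16/85)
j=3 picked index 4: u0 ∈ [-1/85, 2/5)
j=4 picked index 4: u0 ∈ [-18/85, 1/5)
intersection: [3/17, 16/85)

3/17 16/85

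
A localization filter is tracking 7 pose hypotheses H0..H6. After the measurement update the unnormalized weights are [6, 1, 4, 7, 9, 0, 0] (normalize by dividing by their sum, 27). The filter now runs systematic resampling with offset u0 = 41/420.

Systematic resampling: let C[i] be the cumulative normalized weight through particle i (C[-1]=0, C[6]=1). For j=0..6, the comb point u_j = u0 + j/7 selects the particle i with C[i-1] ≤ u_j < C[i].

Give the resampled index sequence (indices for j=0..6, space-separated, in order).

C = [2/9, 7/27, 11/27, 2/3, 1, 1, 1]
j=0: u_0=41/420 ∈ [0, 2/9) → index 0
j=1: u_1=101/420 ∈ [2/9, 7/27) → index 1
j=2: u_2=23/60 ∈ [7/27, 11/27) → index 2
j=3: u_3=221/420 ∈ [11/27, 2/3) → index 3
j=4: u_4=281/420 ∈ [2/3, 1) → index 4
j=5: u_5=341/420 ∈ [2/3, 1) → index 4
j=6: u_6=401/420 ∈ [2/3, 1) → index 4

0 1 2 3 4 4 4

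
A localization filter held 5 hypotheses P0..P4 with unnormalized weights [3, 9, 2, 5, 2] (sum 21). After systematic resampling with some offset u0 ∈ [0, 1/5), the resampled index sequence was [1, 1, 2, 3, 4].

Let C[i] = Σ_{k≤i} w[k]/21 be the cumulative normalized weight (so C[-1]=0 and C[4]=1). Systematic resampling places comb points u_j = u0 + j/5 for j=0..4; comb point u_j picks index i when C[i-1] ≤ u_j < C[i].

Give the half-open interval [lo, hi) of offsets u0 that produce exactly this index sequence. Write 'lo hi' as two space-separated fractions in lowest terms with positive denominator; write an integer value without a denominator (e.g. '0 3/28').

6/35 1/5

C = [1/7, 4/7, 2/3, 19/21, 1]
j=0 picked index 1: u0 ∈ [1/7, 4/7)
j=1 picked index 1: u0 ∈ [-2/35, 13/35)
j=2 picked index 2: u0 ∈ [6/35, 4/15)
j=3 picked index 3: u0 ∈ [1/15, 32/105)
j=4 picked index 4: u0 ∈ [11/105, 1/5)
intersection: [6/35, 1/5)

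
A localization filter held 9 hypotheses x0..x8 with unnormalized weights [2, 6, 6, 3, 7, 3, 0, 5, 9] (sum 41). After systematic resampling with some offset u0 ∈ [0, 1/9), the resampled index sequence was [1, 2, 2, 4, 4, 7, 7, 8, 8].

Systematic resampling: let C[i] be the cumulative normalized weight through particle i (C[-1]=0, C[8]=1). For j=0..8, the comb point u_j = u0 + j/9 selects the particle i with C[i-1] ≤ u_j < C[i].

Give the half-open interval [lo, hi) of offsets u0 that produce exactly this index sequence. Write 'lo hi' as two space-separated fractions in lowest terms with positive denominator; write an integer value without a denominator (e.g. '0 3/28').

C = [2/41, 8/41, 14/41, 17/41, 24/41, 27/41, 27/41, 32/41, 1]
j=0 picked index 1: u0 ∈ [2/41, 8/41)
j=1 picked index 2: u0 ∈ [31/369, 85/369)
j=2 picked index 2: u0 ∈ [-10/369, 44/369)
j=3 picked index 4: u0 ∈ [10/123, 31/123)
j=4 picked index 4: u0 ∈ [-11/369, 52/369)
j=5 picked index 7: u0 ∈ [38/369, 83/369)
j=6 picked index 7: u0 ∈ [-1/123, 14/123)
j=7 picked index 8: u0 ∈ [1/369, 2/9)
j=8 picked index 8: u0 ∈ [-40/369, 1/9)
intersection: [38/369, 1/9)

38/369 1/9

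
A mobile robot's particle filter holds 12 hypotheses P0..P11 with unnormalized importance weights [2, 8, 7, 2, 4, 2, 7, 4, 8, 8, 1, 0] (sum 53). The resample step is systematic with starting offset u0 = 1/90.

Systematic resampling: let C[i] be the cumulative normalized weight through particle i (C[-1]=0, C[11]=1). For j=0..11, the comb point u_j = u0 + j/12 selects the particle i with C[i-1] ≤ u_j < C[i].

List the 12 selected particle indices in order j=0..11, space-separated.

C = [2/53, 10/53, 17/53, 19/53, 23/53, 25/53, 32/53, 36/53, 44/53, 52/53, 1, 1]
j=0: u_0=1/90 ∈ [0, 2/53) → index 0
j=1: u_1=17/180 ∈ [2/53, 10/53) → index 1
j=2: u_2=8/45 ∈ [2/53, 10/53) → index 1
j=3: u_3=47/180 ∈ [10/53, 17/53) → index 2
j=4: u_4=31/90 ∈ [17/53, 19/53) → index 3
j=5: u_5=77/180 ∈ [19/53, 23/53) → index 4
j=6: u_6=23/45 ∈ [25/53, 32/53) → index 6
j=7: u_7=107/180 ∈ [25/53, 32/53) → index 6
j=8: u_8=61/90 ∈ [32/53, 36/53) → index 7
j=9: u_9=137/180 ∈ [36/53, 44/53) → index 8
j=10: u_10=38/45 ∈ [44/53, 52/53) → index 9
j=11: u_11=167/180 ∈ [44/53, 52/53) → index 9

0 1 1 2 3 4 6 6 7 8 9 9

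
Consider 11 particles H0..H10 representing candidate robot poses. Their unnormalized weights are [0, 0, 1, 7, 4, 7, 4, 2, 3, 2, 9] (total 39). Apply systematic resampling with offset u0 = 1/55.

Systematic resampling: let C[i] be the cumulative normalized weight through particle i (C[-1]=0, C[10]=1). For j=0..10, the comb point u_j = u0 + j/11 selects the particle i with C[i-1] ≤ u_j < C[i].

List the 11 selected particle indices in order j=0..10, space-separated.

C = [0, 0, 1/39, 8/39, 4/13, 19/39, 23/39, 25/39, 28/39, 10/13, 1]
j=0: u_0=1/55 ∈ [0, 1/39) → index 2
j=1: u_1=6/55 ∈ [1/39, 8/39) → index 3
j=2: u_2=1/5 ∈ [1/39, 8/39) → index 3
j=3: u_3=16/55 ∈ [8/39, 4/13) → index 4
j=4: u_4=21/55 ∈ [4/13, 19/39) → index 5
j=5: u_5=26/55 ∈ [4/13, 19/39) → index 5
j=6: u_6=31/55 ∈ [19/39, 23/39) → index 6
j=7: u_7=36/55 ∈ [25/39, 28/39) → index 8
j=8: u_8=41/55 ∈ [28/39, 10/13) → index 9
j=9: u_9=46/55 ∈ [10/13, 1) → index 10
j=10: u_10=51/55 ∈ [10/13, 1) → index 10

2 3 3 4 5 5 6 8 9 10 10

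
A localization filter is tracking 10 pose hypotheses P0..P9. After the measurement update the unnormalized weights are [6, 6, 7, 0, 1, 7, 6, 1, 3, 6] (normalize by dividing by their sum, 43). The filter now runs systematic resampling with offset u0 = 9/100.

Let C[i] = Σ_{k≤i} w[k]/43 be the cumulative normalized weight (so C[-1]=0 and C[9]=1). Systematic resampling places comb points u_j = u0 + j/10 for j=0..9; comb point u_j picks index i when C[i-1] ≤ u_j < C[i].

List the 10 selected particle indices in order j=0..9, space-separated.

C = [6/43, 12/43, 19/43, 19/43, 20/43, 27/43, 33/43, 34/43, 37/43, 1]
j=0: u_0=9/100 ∈ [0, 6/43) → index 0
j=1: u_1=19/100 ∈ [6/43, 12/43) → index 1
j=2: u_2=29/100 ∈ [12/43, 19/43) → index 2
j=3: u_3=39/100 ∈ [12/43, 19/43) → index 2
j=4: u_4=49/100 ∈ [20/43, 27/43) → index 5
j=5: u_5=59/100 ∈ [20/43, 27/43) → index 5
j=6: u_6=69/100 ∈ [27/43, 33/43) → index 6
j=7: u_7=79/100 ∈ [33/43, 34/43) → index 7
j=8: u_8=89/100 ∈ [37/43, 1) → index 9
j=9: u_9=99/100 ∈ [37/43, 1) → index 9

0 1 2 2 5 5 6 7 9 9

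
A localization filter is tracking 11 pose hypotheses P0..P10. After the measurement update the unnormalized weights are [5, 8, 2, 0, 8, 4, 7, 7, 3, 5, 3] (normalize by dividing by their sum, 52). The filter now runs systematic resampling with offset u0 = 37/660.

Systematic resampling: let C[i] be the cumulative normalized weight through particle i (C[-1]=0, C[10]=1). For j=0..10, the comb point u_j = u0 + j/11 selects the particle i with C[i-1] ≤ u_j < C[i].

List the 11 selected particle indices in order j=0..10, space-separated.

0 1 1 4 4 5 6 7 7 9 10

C = [5/52, 1/4, 15/52, 15/52, 23/52, 27/52, 17/26, 41/52, 11/13, 49/52, 1]
j=0: u_0=37/660 ∈ [0, 5/52) → index 0
j=1: u_1=97/660 ∈ [5/52, 1/4) → index 1
j=2: u_2=157/660 ∈ [5/52, 1/4) → index 1
j=3: u_3=217/660 ∈ [15/52, 23/52) → index 4
j=4: u_4=277/660 ∈ [15/52, 23/52) → index 4
j=5: u_5=337/660 ∈ [23/52, 27/52) → index 5
j=6: u_6=397/660 ∈ [27/52, 17/26) → index 6
j=7: u_7=457/660 ∈ [17/26, 41/52) → index 7
j=8: u_8=47/60 ∈ [17/26, 41/52) → index 7
j=9: u_9=577/660 ∈ [11/13, 49/52) → index 9
j=10: u_10=637/660 ∈ [49/52, 1) → index 10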